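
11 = 11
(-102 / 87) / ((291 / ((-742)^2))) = -18719176 / 8439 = -2218.17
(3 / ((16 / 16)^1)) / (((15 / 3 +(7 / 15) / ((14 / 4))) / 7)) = 45 / 11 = 4.09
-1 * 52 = -52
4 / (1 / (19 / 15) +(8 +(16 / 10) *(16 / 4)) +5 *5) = 0.10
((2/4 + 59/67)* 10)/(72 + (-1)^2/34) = 31450/164083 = 0.19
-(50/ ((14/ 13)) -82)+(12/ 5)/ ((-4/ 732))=-403.63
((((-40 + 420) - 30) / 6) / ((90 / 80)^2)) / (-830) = -1120 / 20169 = -0.06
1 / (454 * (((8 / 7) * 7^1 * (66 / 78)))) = 13 / 39952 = 0.00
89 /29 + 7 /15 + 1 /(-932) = 1432981 /405420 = 3.53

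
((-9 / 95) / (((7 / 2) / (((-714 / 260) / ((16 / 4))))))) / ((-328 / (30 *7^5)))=-23143239 / 810160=-28.57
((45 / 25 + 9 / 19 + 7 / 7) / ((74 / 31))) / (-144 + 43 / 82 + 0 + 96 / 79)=-31227199 / 3239293945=-0.01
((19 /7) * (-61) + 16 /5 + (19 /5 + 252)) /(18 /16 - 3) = -1744 /35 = -49.83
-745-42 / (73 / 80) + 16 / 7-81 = -444438 / 511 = -869.74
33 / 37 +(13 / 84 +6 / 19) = 80455 / 59052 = 1.36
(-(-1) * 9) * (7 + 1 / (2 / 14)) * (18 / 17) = 2268 / 17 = 133.41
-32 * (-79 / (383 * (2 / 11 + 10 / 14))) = 7.37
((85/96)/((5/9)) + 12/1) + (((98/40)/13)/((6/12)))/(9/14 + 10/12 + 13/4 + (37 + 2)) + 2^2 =134479291/7639840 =17.60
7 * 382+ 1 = 2675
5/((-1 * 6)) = -5/6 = -0.83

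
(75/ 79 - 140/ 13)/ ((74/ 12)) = -60510/ 37999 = -1.59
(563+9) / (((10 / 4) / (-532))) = -608608 / 5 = -121721.60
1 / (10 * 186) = 1 / 1860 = 0.00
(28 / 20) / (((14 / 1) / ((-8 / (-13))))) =4 / 65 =0.06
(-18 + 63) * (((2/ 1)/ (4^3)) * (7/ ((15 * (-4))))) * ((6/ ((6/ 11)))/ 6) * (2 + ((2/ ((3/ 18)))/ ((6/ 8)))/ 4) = -231/ 128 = -1.80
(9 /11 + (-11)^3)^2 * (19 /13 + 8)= 26333737152 /1573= 16741091.64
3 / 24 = 0.12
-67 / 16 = -4.19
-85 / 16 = -5.31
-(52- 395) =343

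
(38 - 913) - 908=-1783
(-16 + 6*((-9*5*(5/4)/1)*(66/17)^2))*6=-8848644/289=-30618.15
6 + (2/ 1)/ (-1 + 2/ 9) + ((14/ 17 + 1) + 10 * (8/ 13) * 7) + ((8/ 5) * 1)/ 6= 1127663/ 23205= 48.60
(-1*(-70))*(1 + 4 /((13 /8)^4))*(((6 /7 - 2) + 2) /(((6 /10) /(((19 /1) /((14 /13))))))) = 42697750 /15379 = 2776.37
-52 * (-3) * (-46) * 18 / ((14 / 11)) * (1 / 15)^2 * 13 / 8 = -128271 / 175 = -732.98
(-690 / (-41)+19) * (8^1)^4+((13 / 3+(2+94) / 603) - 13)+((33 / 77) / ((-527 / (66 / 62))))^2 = 5271959531392450025 / 35925213480107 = 146748.18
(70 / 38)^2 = 1225 / 361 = 3.39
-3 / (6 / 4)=-2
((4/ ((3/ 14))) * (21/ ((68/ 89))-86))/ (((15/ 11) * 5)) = -612766/ 3825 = -160.20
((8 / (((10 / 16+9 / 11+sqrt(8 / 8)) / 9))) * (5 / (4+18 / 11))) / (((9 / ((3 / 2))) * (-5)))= -5808 / 6665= -0.87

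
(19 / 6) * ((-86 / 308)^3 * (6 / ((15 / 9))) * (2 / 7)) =-4531899 / 63914620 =-0.07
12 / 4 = 3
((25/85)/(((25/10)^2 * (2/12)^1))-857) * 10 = -145642/17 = -8567.18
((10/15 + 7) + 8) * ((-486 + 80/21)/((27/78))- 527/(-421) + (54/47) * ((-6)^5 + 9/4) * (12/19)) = -499710541459/4535433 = -110179.24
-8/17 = -0.47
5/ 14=0.36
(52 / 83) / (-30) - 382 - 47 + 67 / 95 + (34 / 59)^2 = -35241471506 / 82343055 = -427.98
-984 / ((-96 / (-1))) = -41 / 4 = -10.25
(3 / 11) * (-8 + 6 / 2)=-15 / 11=-1.36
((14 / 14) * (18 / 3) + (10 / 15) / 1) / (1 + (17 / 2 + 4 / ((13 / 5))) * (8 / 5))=1300 / 3327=0.39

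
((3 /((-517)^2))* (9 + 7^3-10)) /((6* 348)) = 57 /31005524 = 0.00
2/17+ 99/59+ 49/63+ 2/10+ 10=576527/45135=12.77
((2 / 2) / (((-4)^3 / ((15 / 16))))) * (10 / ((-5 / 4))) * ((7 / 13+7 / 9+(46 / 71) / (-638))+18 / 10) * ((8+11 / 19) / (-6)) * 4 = -840991817 / 402789816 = -2.09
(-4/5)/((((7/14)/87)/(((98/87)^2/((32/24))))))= -19208/145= -132.47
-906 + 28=-878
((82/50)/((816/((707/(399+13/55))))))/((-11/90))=-86961/2986288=-0.03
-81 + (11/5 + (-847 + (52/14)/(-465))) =-925.81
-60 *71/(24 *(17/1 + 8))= -71/10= -7.10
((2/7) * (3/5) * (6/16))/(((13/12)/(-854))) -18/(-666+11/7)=-15312204/302315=-50.65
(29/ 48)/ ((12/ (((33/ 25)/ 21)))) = 319/ 100800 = 0.00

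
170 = 170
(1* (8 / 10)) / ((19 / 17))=68 / 95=0.72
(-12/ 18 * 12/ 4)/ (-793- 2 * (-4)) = 2/ 785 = 0.00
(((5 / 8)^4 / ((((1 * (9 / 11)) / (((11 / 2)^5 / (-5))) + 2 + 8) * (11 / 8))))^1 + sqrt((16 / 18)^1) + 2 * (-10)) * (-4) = 76.18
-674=-674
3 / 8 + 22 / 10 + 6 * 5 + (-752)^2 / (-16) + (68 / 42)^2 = -622847297 / 17640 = -35308.80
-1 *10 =-10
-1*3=-3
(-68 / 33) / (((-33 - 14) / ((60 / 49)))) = 1360 / 25333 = 0.05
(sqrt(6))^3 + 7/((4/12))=6* sqrt(6) + 21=35.70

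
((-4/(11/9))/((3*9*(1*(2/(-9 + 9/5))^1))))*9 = 216/55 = 3.93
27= 27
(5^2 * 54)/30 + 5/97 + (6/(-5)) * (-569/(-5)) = -221908/2425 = -91.51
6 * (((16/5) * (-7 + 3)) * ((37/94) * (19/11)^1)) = -134976/2585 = -52.22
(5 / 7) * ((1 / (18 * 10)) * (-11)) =-11 / 252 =-0.04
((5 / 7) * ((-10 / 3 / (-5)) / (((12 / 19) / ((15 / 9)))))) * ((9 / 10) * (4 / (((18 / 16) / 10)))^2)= 2432000 / 1701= 1429.75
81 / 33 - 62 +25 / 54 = -35095 / 594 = -59.08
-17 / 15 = -1.13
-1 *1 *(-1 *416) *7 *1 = 2912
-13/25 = -0.52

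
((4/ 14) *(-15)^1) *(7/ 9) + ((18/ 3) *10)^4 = 38879990/ 3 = 12959996.67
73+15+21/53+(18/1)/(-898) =2103088/23797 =88.38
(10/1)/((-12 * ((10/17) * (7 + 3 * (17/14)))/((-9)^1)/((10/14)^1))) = 0.86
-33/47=-0.70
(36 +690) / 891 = 22 / 27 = 0.81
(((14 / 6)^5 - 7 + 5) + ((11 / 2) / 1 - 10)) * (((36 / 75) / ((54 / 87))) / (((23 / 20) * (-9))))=-4.68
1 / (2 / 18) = 9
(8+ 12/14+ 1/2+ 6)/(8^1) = 215/112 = 1.92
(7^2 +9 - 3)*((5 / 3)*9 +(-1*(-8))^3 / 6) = 16555 / 3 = 5518.33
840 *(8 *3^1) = 20160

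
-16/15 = -1.07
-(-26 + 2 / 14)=181 / 7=25.86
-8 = -8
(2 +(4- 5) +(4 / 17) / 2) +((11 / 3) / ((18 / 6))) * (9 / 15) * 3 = 282 / 85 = 3.32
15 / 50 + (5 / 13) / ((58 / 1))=578 / 1885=0.31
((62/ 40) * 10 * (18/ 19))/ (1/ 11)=3069/ 19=161.53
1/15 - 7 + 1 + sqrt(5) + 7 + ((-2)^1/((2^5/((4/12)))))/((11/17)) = 2731/2640 + sqrt(5) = 3.27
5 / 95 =1 / 19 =0.05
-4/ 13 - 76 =-992/ 13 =-76.31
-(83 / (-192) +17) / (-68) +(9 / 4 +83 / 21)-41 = -3157957 / 91392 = -34.55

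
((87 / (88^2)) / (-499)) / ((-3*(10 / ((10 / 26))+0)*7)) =29 / 703294592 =0.00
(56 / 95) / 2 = 28 / 95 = 0.29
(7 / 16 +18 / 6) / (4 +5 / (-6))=165 / 152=1.09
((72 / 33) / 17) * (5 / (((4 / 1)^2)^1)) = 15 / 374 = 0.04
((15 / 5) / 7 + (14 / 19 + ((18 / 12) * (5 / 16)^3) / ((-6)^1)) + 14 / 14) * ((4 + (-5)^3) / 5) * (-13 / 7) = 7396194091 / 76267520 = 96.98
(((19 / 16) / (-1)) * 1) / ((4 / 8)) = -19 / 8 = -2.38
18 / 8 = 9 / 4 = 2.25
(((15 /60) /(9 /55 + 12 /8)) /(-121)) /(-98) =5 /394548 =0.00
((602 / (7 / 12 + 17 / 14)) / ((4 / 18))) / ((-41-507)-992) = -8127 / 8305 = -0.98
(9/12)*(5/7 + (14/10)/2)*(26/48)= 1287/2240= 0.57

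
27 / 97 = 0.28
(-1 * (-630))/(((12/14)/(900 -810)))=66150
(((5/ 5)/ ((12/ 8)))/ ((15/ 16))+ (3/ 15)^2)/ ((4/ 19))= 3.57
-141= -141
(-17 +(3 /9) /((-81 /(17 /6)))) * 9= -24803 /162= -153.10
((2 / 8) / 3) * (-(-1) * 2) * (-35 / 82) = -35 / 492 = -0.07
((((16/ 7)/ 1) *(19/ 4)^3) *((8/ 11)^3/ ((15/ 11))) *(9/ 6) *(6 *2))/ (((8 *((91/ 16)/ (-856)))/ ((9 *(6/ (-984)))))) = 20291226624/ 15800785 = 1284.19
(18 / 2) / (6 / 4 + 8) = 18 / 19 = 0.95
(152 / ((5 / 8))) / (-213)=-1216 / 1065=-1.14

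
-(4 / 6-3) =7 / 3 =2.33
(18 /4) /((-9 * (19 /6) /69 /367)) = -75969 /19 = -3998.37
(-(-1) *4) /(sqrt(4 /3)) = 2 *sqrt(3) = 3.46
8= 8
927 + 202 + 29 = 1158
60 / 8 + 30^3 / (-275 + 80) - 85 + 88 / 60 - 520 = -286453 / 390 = -734.49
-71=-71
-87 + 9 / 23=-1992 / 23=-86.61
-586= -586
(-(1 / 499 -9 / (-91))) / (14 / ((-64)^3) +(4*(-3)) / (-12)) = -0.10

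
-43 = -43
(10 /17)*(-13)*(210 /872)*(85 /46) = -34125 /10028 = -3.40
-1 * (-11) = 11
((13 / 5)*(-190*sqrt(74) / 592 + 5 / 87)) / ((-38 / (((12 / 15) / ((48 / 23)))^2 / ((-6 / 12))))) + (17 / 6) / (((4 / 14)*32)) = 14808041 / 47606400- 6877*sqrt(74) / 1065600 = 0.26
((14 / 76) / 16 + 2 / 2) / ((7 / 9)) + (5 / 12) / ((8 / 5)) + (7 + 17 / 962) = 8.58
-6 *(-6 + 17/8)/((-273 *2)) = -31/728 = -0.04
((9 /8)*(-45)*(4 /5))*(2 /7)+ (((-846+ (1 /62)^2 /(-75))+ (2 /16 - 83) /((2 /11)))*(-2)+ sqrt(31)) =sqrt(31)+ 10462046653 /4036200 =2597.62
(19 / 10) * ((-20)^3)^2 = 121600000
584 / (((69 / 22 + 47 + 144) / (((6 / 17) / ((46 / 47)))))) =1811568 / 1669961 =1.08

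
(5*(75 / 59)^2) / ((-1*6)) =-9375 / 6962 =-1.35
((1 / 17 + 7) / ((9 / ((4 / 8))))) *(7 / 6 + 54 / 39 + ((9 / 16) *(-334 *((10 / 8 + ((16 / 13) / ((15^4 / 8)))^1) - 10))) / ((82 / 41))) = 3858595121 / 11934000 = 323.33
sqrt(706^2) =706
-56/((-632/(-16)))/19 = -112/1501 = -0.07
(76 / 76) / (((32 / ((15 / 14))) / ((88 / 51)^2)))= 605 / 6069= 0.10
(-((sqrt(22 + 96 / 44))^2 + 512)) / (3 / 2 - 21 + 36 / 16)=7864 / 253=31.08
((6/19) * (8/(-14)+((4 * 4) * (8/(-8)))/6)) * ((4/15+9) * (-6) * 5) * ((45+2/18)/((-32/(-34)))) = 2329918/171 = 13625.25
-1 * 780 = -780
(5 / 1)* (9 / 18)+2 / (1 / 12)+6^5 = 7802.50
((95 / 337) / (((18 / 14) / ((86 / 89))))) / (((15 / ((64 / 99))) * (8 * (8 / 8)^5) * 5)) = 91504 / 400856445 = 0.00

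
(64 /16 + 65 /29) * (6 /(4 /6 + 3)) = 3258 /319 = 10.21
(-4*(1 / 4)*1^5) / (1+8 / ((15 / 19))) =-15 / 167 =-0.09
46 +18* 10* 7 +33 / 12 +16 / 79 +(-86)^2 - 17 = 2745393 / 316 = 8687.95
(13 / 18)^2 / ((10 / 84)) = 1183 / 270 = 4.38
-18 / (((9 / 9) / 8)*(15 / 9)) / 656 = -27 / 205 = -0.13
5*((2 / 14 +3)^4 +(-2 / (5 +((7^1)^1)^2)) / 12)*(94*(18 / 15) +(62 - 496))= -60944924029 / 388962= -156686.06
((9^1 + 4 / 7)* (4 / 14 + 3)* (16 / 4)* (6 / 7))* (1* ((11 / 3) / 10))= 67804 / 1715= 39.54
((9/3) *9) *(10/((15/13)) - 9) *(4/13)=-36/13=-2.77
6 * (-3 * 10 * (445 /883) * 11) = -881100 /883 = -997.85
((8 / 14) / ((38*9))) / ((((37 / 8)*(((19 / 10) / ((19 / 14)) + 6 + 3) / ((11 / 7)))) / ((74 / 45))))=88 / 980343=0.00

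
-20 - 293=-313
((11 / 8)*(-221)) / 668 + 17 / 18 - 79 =-3776039 / 48096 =-78.51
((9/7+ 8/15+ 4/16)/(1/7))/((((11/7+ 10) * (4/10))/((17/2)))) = 103411/3888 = 26.60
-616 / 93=-6.62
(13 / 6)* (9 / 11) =39 / 22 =1.77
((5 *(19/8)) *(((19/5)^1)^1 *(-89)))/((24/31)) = -995999/192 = -5187.49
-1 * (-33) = 33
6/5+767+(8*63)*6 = 18961/5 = 3792.20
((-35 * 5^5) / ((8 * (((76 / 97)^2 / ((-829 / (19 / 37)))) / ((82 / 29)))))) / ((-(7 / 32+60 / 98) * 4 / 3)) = -190247509696453125 / 2073448264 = -91754162.86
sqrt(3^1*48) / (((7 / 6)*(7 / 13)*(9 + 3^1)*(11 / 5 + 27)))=195 / 3577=0.05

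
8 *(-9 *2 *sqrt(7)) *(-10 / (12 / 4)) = 480 *sqrt(7) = 1269.96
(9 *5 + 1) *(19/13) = 874/13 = 67.23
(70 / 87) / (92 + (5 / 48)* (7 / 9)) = 10080 / 1153591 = 0.01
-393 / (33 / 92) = -12052 / 11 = -1095.64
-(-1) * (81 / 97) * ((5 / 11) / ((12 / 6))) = 405 / 2134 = 0.19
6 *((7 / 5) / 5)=42 / 25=1.68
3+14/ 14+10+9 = 23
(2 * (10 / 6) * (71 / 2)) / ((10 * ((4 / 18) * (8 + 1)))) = 71 / 12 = 5.92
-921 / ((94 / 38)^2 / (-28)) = 9309468 / 2209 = 4214.34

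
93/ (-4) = -93/ 4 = -23.25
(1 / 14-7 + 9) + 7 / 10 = 2.77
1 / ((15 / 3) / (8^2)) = 64 / 5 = 12.80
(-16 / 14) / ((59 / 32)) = -256 / 413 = -0.62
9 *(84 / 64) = 189 / 16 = 11.81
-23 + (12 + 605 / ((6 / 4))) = 1177 / 3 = 392.33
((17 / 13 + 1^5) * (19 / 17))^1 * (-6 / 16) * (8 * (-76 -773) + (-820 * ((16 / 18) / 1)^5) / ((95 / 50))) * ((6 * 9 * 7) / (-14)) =-9861066190 / 53703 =-183622.26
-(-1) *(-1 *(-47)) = 47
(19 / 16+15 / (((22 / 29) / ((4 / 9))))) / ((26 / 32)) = 5267 / 429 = 12.28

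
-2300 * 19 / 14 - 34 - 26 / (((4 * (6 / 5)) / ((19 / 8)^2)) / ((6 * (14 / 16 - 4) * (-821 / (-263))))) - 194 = -1561.10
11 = 11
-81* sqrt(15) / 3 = -27* sqrt(15) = -104.57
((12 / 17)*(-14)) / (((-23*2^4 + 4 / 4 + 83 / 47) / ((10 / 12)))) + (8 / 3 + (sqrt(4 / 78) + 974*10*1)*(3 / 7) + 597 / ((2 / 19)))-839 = sqrt(78) / 91 + 18404140949 / 2042754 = 9009.57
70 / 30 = 7 / 3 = 2.33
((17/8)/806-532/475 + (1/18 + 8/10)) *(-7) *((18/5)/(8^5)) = 2658817/13205504000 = 0.00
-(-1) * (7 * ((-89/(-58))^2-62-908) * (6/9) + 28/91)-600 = -111852695/21866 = -5115.37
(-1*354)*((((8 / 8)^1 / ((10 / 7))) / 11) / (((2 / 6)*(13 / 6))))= -22302 / 715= -31.19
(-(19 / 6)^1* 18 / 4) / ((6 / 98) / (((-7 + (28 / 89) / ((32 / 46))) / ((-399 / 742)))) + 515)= -38339511 / 1385616908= -0.03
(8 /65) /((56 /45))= 0.10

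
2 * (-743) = -1486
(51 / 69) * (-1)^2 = 17 / 23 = 0.74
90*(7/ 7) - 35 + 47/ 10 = 597/ 10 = 59.70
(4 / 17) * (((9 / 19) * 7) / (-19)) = -0.04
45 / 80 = 9 / 16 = 0.56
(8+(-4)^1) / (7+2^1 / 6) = 6 / 11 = 0.55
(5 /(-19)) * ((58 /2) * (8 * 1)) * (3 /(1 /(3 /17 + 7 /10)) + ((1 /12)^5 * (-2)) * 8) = -100797823 /627912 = -160.53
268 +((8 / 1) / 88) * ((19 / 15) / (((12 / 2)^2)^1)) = 1591939 / 5940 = 268.00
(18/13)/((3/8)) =48/13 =3.69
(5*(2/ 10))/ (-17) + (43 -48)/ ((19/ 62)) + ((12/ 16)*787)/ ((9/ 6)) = 377.13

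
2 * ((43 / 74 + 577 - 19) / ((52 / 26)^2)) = 279.29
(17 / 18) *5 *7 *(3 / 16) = 595 / 96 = 6.20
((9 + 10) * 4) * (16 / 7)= 1216 / 7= 173.71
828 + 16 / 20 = 4144 / 5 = 828.80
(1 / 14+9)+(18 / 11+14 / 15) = 26891 / 2310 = 11.64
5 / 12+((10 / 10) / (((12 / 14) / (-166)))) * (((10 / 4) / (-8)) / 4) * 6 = 8755 / 96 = 91.20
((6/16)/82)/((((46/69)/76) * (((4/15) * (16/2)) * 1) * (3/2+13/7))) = 17955/246656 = 0.07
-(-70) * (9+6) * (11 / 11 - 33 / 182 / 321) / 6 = 486575 / 2782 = 174.90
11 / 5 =2.20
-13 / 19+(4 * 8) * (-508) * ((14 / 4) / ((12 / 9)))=-810781 / 19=-42672.68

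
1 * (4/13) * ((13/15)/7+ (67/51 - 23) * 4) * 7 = -618476/3315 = -186.57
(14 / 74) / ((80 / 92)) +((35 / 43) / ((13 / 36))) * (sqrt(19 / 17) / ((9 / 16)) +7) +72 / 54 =2240 * sqrt(323) / 9503 +21505037 / 1240980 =21.57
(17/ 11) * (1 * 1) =1.55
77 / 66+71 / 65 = 881 / 390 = 2.26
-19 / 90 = -0.21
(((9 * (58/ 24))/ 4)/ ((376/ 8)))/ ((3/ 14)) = 0.54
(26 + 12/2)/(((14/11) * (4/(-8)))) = -352/7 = -50.29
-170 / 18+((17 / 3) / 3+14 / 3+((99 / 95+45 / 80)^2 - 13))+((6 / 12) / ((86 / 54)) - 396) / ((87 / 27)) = -3529364707417 / 25929619200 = -136.11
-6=-6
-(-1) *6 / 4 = 3 / 2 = 1.50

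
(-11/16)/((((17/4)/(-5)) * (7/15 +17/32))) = 6600/8143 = 0.81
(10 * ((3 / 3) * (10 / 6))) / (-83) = -50 / 249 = -0.20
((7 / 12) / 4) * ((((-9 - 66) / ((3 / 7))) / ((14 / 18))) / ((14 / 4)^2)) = -75 / 28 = -2.68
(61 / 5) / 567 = 61 / 2835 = 0.02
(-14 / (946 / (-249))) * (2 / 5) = 3486 / 2365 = 1.47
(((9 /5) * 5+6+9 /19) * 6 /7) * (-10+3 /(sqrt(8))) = -2520 /19+189 * sqrt(2) /19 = -118.56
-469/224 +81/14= 827/224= 3.69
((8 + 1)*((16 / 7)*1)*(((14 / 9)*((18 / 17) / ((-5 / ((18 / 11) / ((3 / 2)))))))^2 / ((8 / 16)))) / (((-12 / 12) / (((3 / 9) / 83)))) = -1548288 / 72560675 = -0.02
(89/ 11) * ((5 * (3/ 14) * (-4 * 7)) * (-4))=10680/ 11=970.91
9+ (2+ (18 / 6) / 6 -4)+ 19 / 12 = 109 / 12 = 9.08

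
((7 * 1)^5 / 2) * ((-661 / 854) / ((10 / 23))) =-36502403 / 2440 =-14960.00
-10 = -10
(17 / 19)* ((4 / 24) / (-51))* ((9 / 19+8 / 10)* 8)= -484 / 16245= -0.03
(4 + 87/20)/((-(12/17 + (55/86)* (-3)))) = 122077/17730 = 6.89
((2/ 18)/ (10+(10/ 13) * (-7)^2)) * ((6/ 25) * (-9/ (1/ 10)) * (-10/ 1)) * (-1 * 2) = -156/ 155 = -1.01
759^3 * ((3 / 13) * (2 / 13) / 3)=874490958 / 169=5174502.71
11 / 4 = 2.75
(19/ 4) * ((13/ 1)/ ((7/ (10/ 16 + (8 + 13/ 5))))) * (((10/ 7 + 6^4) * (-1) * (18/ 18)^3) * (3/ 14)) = -27529.73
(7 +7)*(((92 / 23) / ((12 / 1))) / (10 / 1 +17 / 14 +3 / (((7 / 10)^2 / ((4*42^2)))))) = 0.00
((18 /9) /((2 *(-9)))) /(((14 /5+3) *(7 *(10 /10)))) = -5 /1827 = -0.00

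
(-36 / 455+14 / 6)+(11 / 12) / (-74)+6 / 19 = 6544731 / 2558920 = 2.56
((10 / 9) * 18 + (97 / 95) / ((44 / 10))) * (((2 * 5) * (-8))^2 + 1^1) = 54133257 / 418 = 129505.40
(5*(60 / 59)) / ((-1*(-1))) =300 / 59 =5.08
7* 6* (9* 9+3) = 3528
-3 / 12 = -1 / 4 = -0.25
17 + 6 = 23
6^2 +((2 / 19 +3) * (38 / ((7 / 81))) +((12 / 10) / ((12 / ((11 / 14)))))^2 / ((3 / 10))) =8240521 / 5880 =1401.45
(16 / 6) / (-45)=-0.06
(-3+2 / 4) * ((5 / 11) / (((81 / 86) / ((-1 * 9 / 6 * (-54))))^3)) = -7950700 / 11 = -722790.91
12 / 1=12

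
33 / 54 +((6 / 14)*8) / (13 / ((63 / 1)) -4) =-1259 / 4302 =-0.29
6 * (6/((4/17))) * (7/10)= 1071/10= 107.10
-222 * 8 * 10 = -17760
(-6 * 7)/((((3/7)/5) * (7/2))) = -140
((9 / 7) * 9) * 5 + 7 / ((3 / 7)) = 1558 / 21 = 74.19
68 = 68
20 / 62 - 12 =-362 / 31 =-11.68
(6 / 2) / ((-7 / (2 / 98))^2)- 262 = -30824035 / 117649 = -262.00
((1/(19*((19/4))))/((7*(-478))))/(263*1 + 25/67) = -67/5328677319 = -0.00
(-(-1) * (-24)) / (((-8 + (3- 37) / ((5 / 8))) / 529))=2645 / 13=203.46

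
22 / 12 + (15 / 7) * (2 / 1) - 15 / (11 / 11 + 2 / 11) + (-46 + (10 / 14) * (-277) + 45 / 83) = -11324435 / 45318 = -249.89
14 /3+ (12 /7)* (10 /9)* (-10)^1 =-302 /21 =-14.38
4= 4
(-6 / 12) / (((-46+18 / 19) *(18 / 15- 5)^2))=25 / 32528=0.00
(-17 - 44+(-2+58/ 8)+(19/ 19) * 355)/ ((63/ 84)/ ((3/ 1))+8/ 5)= 5985/ 37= 161.76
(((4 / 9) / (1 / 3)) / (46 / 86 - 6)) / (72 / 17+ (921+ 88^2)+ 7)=-731 / 25996170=-0.00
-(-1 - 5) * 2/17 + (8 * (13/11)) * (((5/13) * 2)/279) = 38188/52173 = 0.73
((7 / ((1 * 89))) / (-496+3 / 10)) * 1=-70 / 441173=-0.00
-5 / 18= -0.28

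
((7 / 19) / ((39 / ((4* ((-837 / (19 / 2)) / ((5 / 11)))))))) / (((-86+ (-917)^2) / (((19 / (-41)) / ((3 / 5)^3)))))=477400 / 25544435943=0.00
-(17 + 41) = -58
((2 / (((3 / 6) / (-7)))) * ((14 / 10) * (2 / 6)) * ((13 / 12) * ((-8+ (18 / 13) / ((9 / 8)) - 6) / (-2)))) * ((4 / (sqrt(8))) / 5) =-4067 * sqrt(2) / 225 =-25.56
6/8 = 3/4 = 0.75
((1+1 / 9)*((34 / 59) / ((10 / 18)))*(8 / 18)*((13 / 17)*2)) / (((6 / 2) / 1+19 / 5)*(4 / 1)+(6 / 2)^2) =2080 / 96111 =0.02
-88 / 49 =-1.80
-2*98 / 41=-196 / 41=-4.78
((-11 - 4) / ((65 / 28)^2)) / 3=-784 / 845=-0.93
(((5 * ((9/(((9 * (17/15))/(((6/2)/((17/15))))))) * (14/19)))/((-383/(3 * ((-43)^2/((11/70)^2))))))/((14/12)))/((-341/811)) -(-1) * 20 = 894486025046660/86774069833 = 10308.22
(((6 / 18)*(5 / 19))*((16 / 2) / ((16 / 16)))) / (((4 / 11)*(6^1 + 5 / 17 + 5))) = 935 / 5472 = 0.17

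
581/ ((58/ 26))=260.45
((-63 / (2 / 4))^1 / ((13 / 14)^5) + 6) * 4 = -262152264 / 371293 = -706.05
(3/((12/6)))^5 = 243/32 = 7.59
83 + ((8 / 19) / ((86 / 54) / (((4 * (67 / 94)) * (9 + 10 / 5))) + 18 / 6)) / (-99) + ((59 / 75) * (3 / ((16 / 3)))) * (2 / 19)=83.05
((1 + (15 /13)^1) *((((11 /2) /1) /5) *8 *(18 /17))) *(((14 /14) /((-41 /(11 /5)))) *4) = -975744 /226525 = -4.31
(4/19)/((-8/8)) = -4/19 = -0.21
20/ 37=0.54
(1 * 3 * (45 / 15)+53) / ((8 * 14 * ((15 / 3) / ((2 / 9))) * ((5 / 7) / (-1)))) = -0.03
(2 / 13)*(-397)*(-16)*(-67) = -851168 / 13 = -65474.46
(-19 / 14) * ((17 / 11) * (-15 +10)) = 1615 / 154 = 10.49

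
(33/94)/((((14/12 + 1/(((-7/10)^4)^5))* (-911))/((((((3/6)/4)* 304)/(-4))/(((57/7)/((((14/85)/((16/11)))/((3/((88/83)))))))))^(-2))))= -4823365759530667194780900/34225487408747326235837193989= -0.00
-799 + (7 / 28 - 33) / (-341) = -1089705 / 1364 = -798.90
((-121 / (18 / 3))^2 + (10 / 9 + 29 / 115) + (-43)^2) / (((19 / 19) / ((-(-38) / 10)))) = 177540161 / 20700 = 8576.82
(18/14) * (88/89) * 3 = 2376/623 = 3.81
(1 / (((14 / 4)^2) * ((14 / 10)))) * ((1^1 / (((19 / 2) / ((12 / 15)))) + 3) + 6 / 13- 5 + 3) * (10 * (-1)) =-76360 / 84721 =-0.90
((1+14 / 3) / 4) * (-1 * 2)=-17 / 6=-2.83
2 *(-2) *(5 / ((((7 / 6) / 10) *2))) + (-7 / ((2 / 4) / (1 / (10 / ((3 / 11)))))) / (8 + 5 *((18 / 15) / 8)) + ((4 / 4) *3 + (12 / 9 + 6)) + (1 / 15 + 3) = -139289 / 1925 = -72.36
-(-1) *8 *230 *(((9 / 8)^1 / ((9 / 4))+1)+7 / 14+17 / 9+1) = 80960 / 9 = 8995.56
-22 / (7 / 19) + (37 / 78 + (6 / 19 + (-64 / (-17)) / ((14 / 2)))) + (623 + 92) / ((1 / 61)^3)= 4088768438525 / 25194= 162291356.61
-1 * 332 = -332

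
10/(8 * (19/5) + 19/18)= 900/2831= 0.32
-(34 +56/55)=-1926/55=-35.02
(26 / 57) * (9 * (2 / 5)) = 156 / 95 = 1.64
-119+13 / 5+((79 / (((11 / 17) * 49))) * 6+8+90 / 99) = -249398 / 2695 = -92.54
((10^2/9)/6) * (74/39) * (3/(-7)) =-3700/2457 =-1.51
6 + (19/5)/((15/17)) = 773/75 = 10.31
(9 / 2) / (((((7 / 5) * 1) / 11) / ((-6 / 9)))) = -23.57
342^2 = 116964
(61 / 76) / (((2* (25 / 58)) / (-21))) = -37149 / 1900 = -19.55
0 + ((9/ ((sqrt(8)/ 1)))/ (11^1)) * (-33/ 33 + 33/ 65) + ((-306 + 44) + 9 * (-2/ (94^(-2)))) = -159310 - 72 * sqrt(2)/ 715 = -159310.14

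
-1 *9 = -9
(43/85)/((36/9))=43/340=0.13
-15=-15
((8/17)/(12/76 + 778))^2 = 23104/63174309025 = 0.00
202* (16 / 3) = 3232 / 3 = 1077.33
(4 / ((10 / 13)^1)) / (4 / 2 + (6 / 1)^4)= 13 / 3245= 0.00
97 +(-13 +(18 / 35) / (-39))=83.99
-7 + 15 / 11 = -62 / 11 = -5.64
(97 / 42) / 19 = 97 / 798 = 0.12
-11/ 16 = -0.69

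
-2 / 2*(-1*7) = 7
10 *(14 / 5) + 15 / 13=379 / 13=29.15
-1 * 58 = -58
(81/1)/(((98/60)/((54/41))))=65.32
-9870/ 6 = -1645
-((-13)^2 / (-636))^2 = -28561 / 404496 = -0.07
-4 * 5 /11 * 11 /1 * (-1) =20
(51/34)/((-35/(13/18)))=-13/420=-0.03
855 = 855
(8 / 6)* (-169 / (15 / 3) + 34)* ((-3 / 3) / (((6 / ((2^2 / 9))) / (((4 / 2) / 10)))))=-8 / 2025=-0.00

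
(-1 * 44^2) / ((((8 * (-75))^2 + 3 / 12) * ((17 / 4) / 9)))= -278784 / 24480017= -0.01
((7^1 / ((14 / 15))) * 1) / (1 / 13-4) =-65 / 34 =-1.91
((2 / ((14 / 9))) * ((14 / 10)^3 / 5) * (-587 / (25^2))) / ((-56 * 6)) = 12327 / 6250000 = 0.00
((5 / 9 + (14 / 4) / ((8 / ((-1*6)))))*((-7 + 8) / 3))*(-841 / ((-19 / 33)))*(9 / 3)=-1378399 / 456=-3022.80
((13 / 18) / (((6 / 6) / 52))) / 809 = 338 / 7281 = 0.05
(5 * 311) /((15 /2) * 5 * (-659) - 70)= -622 /9913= -0.06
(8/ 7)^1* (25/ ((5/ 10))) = 400/ 7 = 57.14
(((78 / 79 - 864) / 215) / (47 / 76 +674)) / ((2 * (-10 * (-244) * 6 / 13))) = -255151 / 96583843700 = -0.00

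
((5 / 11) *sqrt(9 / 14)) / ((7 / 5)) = 75 *sqrt(14) / 1078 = 0.26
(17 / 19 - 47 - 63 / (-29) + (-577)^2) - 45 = 183394877 / 551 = 332840.07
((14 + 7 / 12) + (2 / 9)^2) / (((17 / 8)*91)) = 9482 / 125307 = 0.08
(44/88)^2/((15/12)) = 1/5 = 0.20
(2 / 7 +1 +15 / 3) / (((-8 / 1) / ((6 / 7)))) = -0.67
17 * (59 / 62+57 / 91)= 151351 / 5642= 26.83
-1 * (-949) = 949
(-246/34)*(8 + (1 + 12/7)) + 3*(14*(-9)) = -54207/119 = -455.52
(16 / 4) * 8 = 32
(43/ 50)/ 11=43/ 550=0.08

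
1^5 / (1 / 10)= 10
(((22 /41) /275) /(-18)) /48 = -1 /442800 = -0.00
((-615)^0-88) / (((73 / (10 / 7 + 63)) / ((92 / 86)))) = -1804902 / 21973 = -82.14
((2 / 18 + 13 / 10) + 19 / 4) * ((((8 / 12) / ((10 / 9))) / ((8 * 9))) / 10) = 0.01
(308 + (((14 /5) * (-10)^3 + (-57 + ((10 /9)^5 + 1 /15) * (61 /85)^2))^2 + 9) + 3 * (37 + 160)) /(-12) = -9280555864881262699084156 /13650924372933796875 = -679848.16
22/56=11/28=0.39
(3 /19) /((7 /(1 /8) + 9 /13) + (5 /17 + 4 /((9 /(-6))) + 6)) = 1989 /759848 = 0.00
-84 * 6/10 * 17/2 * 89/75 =-63546/125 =-508.37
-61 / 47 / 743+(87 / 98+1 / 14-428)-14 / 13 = -9523379688 / 22244677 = -428.12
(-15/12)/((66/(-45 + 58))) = -65/264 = -0.25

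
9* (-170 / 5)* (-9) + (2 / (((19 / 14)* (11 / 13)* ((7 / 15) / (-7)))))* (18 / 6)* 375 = -5566914 / 209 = -26635.95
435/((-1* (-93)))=4.68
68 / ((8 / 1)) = 17 / 2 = 8.50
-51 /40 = -1.28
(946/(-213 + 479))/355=473/47215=0.01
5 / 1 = 5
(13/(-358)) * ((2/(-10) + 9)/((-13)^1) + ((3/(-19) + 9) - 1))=-8849/34010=-0.26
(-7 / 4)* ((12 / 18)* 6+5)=-63 / 4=-15.75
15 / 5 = 3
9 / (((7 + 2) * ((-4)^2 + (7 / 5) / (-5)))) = 25 / 393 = 0.06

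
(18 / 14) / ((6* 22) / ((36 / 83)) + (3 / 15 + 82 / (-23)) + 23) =3105 / 782383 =0.00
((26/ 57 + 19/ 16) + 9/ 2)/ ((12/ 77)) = 431431/ 10944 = 39.42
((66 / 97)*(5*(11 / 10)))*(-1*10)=-37.42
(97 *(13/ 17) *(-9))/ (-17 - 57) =11349/ 1258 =9.02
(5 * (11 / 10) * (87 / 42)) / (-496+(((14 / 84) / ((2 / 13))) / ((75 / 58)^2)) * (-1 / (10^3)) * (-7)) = -1345781250 / 58589464283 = -0.02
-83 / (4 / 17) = -1411 / 4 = -352.75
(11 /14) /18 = 11 /252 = 0.04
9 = 9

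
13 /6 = 2.17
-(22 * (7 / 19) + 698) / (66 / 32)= -71552 / 209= -342.35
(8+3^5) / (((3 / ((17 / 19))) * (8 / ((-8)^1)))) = -4267 / 57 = -74.86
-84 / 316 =-21 / 79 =-0.27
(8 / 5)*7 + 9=101 / 5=20.20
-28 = -28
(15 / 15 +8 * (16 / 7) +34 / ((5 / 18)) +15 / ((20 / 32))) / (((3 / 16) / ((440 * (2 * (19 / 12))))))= 25855808 / 21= 1231228.95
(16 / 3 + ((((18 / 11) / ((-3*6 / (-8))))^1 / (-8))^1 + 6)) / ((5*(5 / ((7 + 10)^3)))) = 1822723 / 825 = 2209.36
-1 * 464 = -464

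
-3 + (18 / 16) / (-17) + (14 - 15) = -553 / 136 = -4.07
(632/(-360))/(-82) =79/3690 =0.02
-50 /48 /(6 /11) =-275 /144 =-1.91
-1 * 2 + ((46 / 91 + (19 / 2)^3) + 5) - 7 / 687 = 430552231 / 500136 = 860.87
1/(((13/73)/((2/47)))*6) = 73/1833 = 0.04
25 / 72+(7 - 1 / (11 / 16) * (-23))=32315 / 792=40.80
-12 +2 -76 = -86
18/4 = 4.50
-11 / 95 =-0.12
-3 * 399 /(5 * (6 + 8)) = -171 /10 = -17.10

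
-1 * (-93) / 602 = 93 / 602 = 0.15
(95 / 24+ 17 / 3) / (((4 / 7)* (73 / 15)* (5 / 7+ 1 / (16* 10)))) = 94325 / 19637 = 4.80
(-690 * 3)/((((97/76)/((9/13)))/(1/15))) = -94392/1261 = -74.85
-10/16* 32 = -20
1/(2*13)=1/26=0.04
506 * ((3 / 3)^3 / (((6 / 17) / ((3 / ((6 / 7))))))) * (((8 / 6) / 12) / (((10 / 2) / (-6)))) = -30107 / 45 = -669.04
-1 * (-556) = 556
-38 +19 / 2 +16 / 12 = -163 / 6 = -27.17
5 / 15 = 1 / 3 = 0.33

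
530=530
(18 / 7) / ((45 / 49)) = 14 / 5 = 2.80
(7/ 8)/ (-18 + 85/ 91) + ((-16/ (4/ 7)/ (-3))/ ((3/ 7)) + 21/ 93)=76093213/ 3466296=21.95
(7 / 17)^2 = 49 / 289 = 0.17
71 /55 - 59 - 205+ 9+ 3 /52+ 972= 2054477 /2860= 718.35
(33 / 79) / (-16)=-33 / 1264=-0.03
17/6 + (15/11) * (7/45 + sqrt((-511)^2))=15397/22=699.86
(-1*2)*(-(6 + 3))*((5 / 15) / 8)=3 / 4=0.75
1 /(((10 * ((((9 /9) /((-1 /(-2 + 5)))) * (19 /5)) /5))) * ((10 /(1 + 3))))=-1 /57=-0.02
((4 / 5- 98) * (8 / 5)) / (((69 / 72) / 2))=-186624 / 575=-324.56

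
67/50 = 1.34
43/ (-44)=-43/ 44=-0.98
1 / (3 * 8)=1 / 24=0.04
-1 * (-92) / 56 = 23 / 14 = 1.64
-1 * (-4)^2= -16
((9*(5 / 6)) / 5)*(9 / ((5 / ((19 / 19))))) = 27 / 10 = 2.70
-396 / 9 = -44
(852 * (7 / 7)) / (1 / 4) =3408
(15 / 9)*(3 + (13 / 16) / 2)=545 / 96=5.68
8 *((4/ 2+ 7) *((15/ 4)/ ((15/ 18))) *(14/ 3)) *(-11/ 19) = -16632/ 19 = -875.37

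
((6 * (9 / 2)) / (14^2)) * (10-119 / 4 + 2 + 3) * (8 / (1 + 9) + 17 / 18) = -3.54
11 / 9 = 1.22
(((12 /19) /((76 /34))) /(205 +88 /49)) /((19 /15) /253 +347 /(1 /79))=9483705 /190275851676301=0.00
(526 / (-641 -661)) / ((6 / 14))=-263 / 279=-0.94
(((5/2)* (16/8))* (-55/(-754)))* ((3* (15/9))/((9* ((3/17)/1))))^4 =14355171875/400706514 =35.82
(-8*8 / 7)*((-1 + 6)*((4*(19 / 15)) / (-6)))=2432 / 63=38.60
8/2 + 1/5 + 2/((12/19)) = 221/30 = 7.37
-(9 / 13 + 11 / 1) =-152 / 13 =-11.69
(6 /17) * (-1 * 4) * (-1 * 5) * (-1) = -120 /17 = -7.06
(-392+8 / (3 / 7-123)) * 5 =-840980 / 429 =-1960.33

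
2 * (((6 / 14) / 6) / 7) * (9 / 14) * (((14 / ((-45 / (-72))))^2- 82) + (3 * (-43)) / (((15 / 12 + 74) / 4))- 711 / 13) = 4.70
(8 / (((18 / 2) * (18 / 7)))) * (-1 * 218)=-6104 / 81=-75.36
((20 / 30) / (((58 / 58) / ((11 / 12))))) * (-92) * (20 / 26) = -5060 / 117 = -43.25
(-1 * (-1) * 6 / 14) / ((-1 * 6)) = -1 / 14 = -0.07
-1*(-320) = 320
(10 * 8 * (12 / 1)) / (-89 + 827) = 160 / 123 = 1.30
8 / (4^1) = 2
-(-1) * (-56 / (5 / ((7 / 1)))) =-392 / 5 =-78.40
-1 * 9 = -9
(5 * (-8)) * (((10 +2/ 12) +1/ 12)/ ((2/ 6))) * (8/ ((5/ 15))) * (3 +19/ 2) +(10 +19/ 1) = -368971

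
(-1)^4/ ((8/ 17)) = 17/ 8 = 2.12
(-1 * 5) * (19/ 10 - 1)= -9/ 2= -4.50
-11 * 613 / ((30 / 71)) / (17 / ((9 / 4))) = -1436259 / 680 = -2112.15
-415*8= -3320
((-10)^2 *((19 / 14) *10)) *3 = 28500 / 7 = 4071.43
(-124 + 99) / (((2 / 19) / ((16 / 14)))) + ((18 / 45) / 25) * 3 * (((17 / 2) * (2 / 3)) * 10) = -47024 / 175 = -268.71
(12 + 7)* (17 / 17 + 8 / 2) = 95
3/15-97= -484/5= -96.80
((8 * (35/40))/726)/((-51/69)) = -161/12342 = -0.01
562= 562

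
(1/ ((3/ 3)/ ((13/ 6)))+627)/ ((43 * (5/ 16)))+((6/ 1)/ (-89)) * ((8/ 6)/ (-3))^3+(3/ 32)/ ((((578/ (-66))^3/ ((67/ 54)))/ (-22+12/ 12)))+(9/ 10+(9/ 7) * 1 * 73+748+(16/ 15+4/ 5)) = 44823497612781756541/ 50281275082772160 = 891.46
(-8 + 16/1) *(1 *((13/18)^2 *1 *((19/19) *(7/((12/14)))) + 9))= 25777/243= 106.08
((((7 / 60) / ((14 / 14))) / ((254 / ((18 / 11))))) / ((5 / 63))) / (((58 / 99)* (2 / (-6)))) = -35721 / 736600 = -0.05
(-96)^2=9216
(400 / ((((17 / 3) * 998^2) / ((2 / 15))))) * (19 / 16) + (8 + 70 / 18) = 905866493 / 76194306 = 11.89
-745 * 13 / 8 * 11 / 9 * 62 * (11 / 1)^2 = -399612785 / 36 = -11100355.14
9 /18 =1 /2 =0.50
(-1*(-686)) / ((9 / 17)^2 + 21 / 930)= 2265.09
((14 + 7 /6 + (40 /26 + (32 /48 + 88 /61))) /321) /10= 89519 /15273180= 0.01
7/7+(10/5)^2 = 5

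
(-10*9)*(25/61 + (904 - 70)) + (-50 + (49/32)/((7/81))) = -75129.17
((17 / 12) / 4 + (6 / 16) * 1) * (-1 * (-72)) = 105 / 2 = 52.50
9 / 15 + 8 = 43 / 5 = 8.60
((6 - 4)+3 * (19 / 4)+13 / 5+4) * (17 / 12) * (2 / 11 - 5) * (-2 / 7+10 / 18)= -6999869 / 166320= -42.09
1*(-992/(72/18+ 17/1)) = -992/21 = -47.24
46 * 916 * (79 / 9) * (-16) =-53259904 / 9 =-5917767.11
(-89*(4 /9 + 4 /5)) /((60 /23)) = -42.46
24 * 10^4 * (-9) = -2160000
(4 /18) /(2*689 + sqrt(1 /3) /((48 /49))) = 2116608 /13125083807 - 1568*sqrt(3) /39375251421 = 0.00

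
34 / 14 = 2.43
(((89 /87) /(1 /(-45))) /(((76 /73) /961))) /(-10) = 18730851 /4408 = 4249.29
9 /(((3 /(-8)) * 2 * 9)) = -4 /3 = -1.33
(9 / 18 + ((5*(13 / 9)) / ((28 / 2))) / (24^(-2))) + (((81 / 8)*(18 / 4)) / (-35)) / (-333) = 6167241 / 20720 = 297.65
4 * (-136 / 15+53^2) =167996 / 15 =11199.73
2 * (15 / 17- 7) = -208 / 17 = -12.24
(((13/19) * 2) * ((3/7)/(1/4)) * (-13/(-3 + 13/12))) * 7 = 111.38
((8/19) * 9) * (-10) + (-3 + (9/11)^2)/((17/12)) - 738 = -30388590/39083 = -777.54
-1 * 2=-2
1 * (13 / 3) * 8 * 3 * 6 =624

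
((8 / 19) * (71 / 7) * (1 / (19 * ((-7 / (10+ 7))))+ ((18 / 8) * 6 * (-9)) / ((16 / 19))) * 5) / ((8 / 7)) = -218184775 / 80864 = -2698.17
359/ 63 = 5.70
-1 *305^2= -93025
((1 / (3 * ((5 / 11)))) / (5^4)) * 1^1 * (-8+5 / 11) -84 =-787583 / 9375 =-84.01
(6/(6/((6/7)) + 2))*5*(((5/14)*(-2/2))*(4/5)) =-20/21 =-0.95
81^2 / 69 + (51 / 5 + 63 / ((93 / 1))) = 377763 / 3565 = 105.96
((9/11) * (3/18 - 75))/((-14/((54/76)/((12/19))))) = 12123/2464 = 4.92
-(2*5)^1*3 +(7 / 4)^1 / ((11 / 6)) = -639 / 22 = -29.05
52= 52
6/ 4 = 3/ 2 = 1.50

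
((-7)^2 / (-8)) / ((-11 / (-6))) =-3.34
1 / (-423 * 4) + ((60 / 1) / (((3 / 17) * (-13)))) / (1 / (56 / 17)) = -1895053 / 21996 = -86.15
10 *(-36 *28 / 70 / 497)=-144 / 497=-0.29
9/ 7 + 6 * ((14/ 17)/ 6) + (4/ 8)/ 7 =519/ 238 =2.18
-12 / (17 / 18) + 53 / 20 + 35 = 8481 / 340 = 24.94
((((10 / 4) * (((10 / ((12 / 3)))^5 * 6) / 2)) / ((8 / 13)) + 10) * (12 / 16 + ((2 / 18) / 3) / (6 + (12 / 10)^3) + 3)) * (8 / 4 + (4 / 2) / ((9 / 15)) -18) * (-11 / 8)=3593547886225 / 45785088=78487.30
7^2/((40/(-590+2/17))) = -122843/170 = -722.61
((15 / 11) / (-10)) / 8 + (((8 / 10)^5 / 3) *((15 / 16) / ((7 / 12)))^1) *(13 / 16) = 96699 / 770000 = 0.13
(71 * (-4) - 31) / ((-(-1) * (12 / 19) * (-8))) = 1995 / 32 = 62.34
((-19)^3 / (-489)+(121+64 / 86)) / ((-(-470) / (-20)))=-5709704 / 988269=-5.78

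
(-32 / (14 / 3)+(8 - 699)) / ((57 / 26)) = -127010 / 399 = -318.32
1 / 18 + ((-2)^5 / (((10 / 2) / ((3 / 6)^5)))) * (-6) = 113 / 90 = 1.26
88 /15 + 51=853 /15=56.87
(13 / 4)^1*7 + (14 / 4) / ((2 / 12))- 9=139 / 4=34.75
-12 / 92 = -3 / 23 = -0.13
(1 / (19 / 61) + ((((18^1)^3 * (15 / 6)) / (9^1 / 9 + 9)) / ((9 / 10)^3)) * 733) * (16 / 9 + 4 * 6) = 2154047384 / 57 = 37790304.98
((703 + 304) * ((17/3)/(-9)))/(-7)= 17119/189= 90.58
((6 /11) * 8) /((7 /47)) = 2256 /77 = 29.30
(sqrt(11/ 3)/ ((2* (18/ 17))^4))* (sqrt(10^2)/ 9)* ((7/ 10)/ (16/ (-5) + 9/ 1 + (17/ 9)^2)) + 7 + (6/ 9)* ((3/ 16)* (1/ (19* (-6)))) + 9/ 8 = 8.13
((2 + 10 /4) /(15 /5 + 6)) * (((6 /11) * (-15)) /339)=-15 /1243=-0.01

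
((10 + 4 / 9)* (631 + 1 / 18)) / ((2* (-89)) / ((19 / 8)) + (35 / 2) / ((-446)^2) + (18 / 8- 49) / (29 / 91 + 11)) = -259781675530345 / 3116801657934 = -83.35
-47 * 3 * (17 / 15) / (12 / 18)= -2397 / 10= -239.70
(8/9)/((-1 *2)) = -0.44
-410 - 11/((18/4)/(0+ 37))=-4504/9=-500.44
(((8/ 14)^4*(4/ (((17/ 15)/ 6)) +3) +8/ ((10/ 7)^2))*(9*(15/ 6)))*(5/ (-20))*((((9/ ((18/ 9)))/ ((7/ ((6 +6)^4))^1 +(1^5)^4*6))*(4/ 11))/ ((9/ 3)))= -928053065088/ 279321547505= -3.32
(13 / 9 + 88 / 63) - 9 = -388 / 63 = -6.16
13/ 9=1.44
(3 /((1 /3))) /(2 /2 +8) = 1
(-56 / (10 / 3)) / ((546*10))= -1 / 325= -0.00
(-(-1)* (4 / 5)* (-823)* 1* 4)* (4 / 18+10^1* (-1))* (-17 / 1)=-19699328 / 45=-437762.84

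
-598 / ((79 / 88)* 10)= -26312 / 395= -66.61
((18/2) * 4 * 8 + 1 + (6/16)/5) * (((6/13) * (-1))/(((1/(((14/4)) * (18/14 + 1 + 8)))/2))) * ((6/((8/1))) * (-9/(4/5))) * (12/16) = 25288281/416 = 60789.14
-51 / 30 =-1.70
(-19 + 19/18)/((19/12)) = -34/3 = -11.33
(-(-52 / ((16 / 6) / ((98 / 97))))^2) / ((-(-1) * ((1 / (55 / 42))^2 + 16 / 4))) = -11047061025 / 130446376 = -84.69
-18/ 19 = -0.95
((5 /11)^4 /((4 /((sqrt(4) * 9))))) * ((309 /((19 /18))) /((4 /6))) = 46929375 /556358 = 84.35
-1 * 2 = -2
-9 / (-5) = 9 / 5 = 1.80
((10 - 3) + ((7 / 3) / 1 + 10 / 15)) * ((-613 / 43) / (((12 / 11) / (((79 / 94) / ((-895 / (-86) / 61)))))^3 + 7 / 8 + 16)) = -2701258849756038377168 / 319961248246504130481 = -8.44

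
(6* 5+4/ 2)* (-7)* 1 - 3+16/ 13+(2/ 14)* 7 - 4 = -2974/ 13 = -228.77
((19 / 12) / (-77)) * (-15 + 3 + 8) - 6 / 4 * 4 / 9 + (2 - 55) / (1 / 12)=-49017 / 77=-636.58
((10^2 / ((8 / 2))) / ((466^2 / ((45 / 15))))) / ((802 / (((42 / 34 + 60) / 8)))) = 78075 / 23685639232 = 0.00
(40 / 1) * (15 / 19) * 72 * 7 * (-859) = -259761600 / 19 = -13671663.16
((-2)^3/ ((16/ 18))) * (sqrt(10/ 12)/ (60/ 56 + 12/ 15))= -105 * sqrt(30)/ 131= -4.39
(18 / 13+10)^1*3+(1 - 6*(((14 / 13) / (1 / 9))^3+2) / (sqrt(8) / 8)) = 457 / 13 - 24057240*sqrt(2) / 2197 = -15450.54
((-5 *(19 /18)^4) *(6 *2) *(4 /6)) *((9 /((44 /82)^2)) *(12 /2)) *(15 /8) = -5476740025 /313632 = -17462.31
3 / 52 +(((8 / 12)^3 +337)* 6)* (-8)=-7576997 / 468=-16190.16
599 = 599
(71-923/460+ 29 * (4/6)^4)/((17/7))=19488959/633420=30.77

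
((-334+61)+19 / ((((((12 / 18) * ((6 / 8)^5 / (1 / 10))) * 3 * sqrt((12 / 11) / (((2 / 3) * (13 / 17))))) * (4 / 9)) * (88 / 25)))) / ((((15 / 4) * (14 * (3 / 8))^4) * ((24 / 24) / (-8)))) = 106496 / 138915 - 622592 * sqrt(4862) / 8837411121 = 0.76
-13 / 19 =-0.68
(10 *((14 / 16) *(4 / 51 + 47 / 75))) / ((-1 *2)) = -6293 / 2040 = -3.08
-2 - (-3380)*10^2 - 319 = 337679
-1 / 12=-0.08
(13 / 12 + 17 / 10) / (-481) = -0.01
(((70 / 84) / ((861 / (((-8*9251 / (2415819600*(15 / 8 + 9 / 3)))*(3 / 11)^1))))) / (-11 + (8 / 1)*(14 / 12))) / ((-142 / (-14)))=1682 / 17141598960525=0.00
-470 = -470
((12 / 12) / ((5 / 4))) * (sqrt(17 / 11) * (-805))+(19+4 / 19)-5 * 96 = -644 * sqrt(187) / 11-8755 / 19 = -1261.39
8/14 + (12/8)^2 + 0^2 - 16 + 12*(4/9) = -659/84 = -7.85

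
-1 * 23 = -23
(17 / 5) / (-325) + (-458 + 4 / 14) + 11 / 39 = -15610232 / 34125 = -457.44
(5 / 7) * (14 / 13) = 10 / 13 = 0.77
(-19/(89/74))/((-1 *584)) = 0.03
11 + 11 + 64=86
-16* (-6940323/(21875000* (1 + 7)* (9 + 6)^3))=0.00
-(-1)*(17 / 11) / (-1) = -1.55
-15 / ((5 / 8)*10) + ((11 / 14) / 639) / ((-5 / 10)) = -53731 / 22365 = -2.40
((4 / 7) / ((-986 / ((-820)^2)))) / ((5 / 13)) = -3496480 / 3451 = -1013.18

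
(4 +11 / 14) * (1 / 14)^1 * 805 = 7705 / 28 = 275.18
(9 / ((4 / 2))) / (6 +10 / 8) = 18 / 29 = 0.62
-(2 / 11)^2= -4 / 121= -0.03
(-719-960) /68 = -1679 /68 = -24.69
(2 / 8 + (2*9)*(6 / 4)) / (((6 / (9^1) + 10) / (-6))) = -981 / 64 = -15.33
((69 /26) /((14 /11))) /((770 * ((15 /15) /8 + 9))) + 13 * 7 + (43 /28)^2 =347301889 /3720080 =93.36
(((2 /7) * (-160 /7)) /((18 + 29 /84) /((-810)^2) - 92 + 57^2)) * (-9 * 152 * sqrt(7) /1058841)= 20155392000 * sqrt(7) /7541480088015377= 0.00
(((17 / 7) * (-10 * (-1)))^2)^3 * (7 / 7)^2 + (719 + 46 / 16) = 205166673.14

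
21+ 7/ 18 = 385/ 18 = 21.39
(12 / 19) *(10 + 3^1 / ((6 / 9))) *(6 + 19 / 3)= 2146 / 19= 112.95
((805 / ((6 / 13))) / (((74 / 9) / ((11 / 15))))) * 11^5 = 3707877173 / 148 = 25053224.14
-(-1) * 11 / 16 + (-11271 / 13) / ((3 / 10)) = -46229 / 16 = -2889.31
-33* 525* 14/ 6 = -40425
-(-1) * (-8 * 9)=-72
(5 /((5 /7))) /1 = 7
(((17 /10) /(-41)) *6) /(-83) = 51 /17015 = 0.00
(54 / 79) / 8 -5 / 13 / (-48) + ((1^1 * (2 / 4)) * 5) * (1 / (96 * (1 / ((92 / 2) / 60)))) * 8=0.25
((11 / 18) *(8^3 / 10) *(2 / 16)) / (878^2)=44 / 8672445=0.00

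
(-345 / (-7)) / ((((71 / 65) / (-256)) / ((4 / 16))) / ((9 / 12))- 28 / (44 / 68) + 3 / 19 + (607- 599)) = -224967600 / 160387633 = -1.40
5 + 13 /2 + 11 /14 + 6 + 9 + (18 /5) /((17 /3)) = 27.92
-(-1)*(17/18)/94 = 17/1692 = 0.01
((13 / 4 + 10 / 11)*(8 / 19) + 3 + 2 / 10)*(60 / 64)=7761 / 1672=4.64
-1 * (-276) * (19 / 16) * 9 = 11799 / 4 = 2949.75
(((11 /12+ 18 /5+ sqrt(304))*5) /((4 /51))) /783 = 4607 /12528+ 85*sqrt(19) /261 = 1.79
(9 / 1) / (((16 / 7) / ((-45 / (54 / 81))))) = -8505 / 32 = -265.78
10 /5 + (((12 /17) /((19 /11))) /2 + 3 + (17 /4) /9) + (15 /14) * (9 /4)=1316543 /162792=8.09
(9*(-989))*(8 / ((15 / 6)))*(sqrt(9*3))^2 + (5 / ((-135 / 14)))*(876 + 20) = -103883984 / 135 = -769510.99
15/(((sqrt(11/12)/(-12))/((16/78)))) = -960*sqrt(33)/143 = -38.56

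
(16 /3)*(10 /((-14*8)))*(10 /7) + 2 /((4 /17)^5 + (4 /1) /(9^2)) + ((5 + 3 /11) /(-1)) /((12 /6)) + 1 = 2275008929 /60504906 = 37.60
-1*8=-8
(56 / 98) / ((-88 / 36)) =-18 / 77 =-0.23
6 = 6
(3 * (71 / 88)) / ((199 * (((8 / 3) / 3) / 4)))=1917 / 35024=0.05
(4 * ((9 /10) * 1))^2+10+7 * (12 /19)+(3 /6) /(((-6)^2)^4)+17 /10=46402751707 /1595635200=29.08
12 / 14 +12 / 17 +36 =4470 / 119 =37.56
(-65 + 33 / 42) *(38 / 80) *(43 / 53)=-734483 / 29680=-24.75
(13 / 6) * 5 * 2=65 / 3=21.67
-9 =-9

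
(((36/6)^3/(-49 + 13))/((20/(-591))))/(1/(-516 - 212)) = -645372/5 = -129074.40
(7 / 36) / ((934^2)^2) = 0.00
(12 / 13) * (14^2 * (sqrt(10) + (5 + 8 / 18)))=1557.15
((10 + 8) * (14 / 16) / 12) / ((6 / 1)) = 7 / 32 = 0.22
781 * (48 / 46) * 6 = 112464 / 23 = 4889.74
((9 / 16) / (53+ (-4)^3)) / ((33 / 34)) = -51 / 968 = -0.05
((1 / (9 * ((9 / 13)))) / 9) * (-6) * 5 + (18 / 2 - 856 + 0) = -205951 / 243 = -847.53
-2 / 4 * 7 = -7 / 2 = -3.50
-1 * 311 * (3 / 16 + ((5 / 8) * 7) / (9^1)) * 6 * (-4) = 30167 / 6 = 5027.83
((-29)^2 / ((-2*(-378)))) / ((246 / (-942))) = -132037 / 30996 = -4.26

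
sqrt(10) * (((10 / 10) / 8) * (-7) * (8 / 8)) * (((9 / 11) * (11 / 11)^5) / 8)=-63 * sqrt(10) / 704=-0.28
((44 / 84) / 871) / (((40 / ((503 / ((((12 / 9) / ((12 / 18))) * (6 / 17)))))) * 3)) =94061 / 26339040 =0.00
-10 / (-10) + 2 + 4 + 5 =12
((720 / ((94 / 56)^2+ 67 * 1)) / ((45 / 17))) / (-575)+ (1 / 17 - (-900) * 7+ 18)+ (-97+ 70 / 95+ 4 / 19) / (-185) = 2376686883498802 / 376143085025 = 6318.57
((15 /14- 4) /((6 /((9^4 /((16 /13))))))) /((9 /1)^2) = -14391 /448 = -32.12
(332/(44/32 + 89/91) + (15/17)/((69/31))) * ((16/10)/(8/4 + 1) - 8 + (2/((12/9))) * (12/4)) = -8434409939/20093490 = -419.76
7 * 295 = 2065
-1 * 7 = -7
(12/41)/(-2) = -6/41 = -0.15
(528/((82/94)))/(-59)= -24816/2419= -10.26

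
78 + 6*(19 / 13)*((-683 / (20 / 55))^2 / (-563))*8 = -3216803751 / 7319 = -439514.11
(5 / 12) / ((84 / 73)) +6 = 6413 / 1008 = 6.36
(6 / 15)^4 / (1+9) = 8 / 3125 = 0.00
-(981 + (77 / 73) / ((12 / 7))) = -981.62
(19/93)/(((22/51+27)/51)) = 16473/43369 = 0.38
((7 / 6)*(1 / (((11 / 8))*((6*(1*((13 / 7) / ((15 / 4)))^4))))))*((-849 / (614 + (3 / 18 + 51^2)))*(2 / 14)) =-34398826875 / 387883056704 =-0.09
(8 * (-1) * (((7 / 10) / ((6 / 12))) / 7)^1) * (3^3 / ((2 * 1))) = -21.60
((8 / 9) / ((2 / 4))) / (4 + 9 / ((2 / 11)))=32 / 963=0.03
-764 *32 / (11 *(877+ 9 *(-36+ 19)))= -6112 / 1991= -3.07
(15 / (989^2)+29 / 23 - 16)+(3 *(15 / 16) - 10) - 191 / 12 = -1776734813 / 46949808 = -37.84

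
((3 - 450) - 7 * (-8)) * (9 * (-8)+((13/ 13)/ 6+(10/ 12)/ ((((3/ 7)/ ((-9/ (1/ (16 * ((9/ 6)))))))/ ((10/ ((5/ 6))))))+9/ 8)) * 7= 335712209/ 24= 13988008.71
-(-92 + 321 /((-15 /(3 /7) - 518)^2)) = 28134107 /305809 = 92.00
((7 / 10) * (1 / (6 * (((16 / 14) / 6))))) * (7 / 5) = 343 / 400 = 0.86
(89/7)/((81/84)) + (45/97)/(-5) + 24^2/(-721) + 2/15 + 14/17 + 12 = 4052821757/160505415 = 25.25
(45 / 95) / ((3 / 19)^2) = 19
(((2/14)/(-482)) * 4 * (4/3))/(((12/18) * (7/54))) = -216/11809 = -0.02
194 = 194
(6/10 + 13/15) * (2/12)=11/45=0.24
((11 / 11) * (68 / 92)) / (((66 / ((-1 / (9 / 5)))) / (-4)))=170 / 6831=0.02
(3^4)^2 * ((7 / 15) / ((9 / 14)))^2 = 86436 / 25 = 3457.44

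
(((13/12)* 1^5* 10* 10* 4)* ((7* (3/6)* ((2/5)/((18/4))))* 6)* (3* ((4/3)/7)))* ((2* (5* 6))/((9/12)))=332800/9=36977.78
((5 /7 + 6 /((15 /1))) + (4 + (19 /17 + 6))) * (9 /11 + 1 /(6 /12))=225618 /6545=34.47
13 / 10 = 1.30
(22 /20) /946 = 1 /860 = 0.00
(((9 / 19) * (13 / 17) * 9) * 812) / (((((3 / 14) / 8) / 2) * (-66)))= -10640448 / 3553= -2994.78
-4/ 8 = -1/ 2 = -0.50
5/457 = 0.01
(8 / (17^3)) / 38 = 4 / 93347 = 0.00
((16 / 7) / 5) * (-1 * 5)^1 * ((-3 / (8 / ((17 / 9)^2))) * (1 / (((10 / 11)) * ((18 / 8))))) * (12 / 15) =1.20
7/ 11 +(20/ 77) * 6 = 2.19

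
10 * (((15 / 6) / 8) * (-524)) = -3275 / 2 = -1637.50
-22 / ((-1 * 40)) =11 / 20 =0.55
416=416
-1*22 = -22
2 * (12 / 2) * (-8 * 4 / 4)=-96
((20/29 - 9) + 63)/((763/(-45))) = -71370/22127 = -3.23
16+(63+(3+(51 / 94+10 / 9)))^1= 70771 / 846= 83.65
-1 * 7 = -7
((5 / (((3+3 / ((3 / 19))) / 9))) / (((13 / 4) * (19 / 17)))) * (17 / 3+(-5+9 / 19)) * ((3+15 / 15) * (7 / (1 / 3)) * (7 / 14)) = 107100 / 3971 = 26.97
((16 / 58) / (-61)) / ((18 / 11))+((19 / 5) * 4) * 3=3629768 / 79605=45.60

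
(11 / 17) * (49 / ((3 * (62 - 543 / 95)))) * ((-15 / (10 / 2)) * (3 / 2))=-153615 / 181798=-0.84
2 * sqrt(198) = 6 * sqrt(22) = 28.14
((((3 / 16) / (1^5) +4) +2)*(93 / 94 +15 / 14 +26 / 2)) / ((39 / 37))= 88.41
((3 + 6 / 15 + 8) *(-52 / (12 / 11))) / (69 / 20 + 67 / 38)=-206492 / 1981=-104.24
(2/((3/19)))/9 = 38/27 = 1.41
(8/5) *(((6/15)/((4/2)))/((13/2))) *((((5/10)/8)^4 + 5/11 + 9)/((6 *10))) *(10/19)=1363151/333864960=0.00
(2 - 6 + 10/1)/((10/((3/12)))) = 3/20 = 0.15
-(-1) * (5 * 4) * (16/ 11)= 320/ 11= 29.09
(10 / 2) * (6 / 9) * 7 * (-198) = -4620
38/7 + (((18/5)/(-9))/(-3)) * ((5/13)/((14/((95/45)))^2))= 5.43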